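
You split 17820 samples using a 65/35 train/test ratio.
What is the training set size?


Test set = 17820 * 35% = 6237. Training set = 17820 - 6237 = 11583.

11583


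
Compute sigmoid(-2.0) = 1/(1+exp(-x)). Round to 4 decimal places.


sigma(-2.0) = 1/(1+e^(2.0)) = 1/(1+7.389056) = 1/8.389056 = 0.1192.

0.1192


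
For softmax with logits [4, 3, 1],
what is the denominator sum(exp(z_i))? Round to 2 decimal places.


Denom = e^4=54.5982 + e^3=20.0855 + e^1=2.7183. Sum = 77.4020, which rounds to 77.40.

77.40


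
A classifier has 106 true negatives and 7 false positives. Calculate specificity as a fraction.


Specificity = TN / (TN + FP) = 106 / 113 = 106/113.

106/113


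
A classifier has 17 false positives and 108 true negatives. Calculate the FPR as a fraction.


FPR = FP / (FP + TN) = 17 / 125 = 17/125.

17/125


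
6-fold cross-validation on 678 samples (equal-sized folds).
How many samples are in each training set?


Each validation fold has 678/6 = 113 samples. Training set = 678 - 113 = 565.

565


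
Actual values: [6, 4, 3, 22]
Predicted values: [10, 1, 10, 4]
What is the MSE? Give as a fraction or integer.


MSE = (1/4) * ((6-10)^2=16 + (4-1)^2=9 + (3-10)^2=49 + (22-4)^2=324). Sum = 398. MSE = 199/2.

199/2


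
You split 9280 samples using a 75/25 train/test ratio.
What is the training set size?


Test set = 9280 * 25% = 2320. Training set = 9280 - 2320 = 6960.

6960


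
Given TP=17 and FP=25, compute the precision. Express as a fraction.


Precision = TP / (TP + FP) = 17 / 42 = 17/42.

17/42


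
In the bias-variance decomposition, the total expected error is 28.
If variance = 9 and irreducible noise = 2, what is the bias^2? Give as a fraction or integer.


Total error = bias^2 + variance + irreducible noise. So bias^2 = 28 - 9 - 2 = 17.

17


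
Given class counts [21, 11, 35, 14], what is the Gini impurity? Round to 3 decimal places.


Total = 81. Proportions: 21/81, 11/81, 35/81, 14/81. sum(p_i^2) = 0.3022. Gini = 1 - 0.3022 = 0.6978, which rounds to 0.698.

0.698


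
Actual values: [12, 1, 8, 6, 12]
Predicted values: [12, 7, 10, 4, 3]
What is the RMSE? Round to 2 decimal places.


MSE = 25.0000. RMSE = sqrt(25.0000) = 5.00.

5.00


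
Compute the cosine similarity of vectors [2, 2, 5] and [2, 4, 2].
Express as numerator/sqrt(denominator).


dot = 22. |a|^2 = 33, |b|^2 = 24. cos = 22/sqrt(792).

22/sqrt(792)


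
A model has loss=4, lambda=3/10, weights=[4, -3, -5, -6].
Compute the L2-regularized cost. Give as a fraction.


L2 sq norm = sum(w^2) = 86. J = 4 + 3/10 * 86 = 149/5.

149/5


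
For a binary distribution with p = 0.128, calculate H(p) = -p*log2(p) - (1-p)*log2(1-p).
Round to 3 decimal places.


H = -0.128*log2(0.128) - 0.872*log2(0.872) = 0.552.

0.552


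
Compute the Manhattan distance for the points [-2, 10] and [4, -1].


d = sum of absolute differences: |-2-4|=6 + |10--1|=11 = 17.

17


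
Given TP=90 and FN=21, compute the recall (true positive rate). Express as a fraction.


Recall = TP / (TP + FN) = 90 / 111 = 30/37.

30/37


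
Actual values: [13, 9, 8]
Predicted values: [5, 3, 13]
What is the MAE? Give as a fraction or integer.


MAE = (1/3) * (|13-5|=8 + |9-3|=6 + |8-13|=5). Sum = 19. MAE = 19/3.

19/3


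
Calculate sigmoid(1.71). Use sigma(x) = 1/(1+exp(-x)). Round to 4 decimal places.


sigma(1.71) = 1/(1+e^(-1.71)) = 1/(1+0.180866) = 1/1.180866 = 0.8468.

0.8468


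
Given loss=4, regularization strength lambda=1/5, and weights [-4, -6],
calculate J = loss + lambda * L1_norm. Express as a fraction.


L1 norm = sum(|w|) = 10. J = 4 + 1/5 * 10 = 6.

6


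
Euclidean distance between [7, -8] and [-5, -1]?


d = sqrt(sum of squared differences). (7--5)^2=144, (-8--1)^2=49. Sum = 193.

sqrt(193)


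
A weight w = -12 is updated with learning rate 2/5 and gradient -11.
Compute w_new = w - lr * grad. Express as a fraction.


w_new = -12 - 2/5 * -11 = -12 - -22/5 = -38/5.

-38/5


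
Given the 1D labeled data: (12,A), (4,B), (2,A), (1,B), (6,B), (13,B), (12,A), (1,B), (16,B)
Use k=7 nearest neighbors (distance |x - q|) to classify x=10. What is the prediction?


Distances: |12-10|=2, |4-10|=6, |2-10|=8, |1-10|=9, |6-10|=4, |13-10|=3, |12-10|=2, |1-10|=9, |16-10|=6. 7 nearest: (12,A), (12,A), (13,B), (6,B), (4,B), (16,B), (2,A). Counts: {'A': 3, 'B': 4}. Majority class: B.

B


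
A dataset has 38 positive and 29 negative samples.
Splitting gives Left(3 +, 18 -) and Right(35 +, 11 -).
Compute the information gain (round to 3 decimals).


H(parent) = 0.9869. H(left) = 0.5917, H(right) = 0.7936. Weighted = (21/67)*0.5917 + (46/67)*0.7936 = 0.7303. IG = 0.9869 - 0.7303 = 0.2566, which rounds to 0.257.

0.257


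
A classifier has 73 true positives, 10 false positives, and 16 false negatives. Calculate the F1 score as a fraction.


Precision = 73/83 = 73/83. Recall = 73/89 = 73/89. F1 = 2*P*R/(P+R) = 73/86.

73/86


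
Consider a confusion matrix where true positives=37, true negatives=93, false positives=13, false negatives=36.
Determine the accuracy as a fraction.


Accuracy = (TP + TN) / (TP + TN + FP + FN) = (37 + 93) / 179 = 130/179.

130/179


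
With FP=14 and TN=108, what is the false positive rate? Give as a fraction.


FPR = FP / (FP + TN) = 14 / 122 = 7/61.

7/61


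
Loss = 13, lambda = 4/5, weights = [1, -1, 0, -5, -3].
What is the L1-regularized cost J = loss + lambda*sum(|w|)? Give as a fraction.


L1 norm = sum(|w|) = 10. J = 13 + 4/5 * 10 = 21.

21


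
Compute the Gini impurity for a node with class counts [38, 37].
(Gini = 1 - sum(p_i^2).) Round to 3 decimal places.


Total = 75. Proportions: 38/75, 37/75. sum(p_i^2) = 0.5001. Gini = 1 - 0.5001 = 0.4999, which rounds to 0.500.

0.500


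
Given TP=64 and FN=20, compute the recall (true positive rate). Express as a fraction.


Recall = TP / (TP + FN) = 64 / 84 = 16/21.

16/21


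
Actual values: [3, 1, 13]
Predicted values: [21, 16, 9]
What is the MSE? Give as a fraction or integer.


MSE = (1/3) * ((3-21)^2=324 + (1-16)^2=225 + (13-9)^2=16). Sum = 565. MSE = 565/3.

565/3


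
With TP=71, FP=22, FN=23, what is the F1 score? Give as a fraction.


Precision = 71/93 = 71/93. Recall = 71/94 = 71/94. F1 = 2*P*R/(P+R) = 142/187.

142/187


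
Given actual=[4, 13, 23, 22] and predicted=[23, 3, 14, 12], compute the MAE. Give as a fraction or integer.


MAE = (1/4) * (|4-23|=19 + |13-3|=10 + |23-14|=9 + |22-12|=10). Sum = 48. MAE = 12.

12


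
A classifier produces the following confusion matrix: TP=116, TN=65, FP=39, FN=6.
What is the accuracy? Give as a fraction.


Accuracy = (TP + TN) / (TP + TN + FP + FN) = (116 + 65) / 226 = 181/226.

181/226


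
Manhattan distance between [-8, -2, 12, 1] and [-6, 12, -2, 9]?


d = sum of absolute differences: |-8--6|=2 + |-2-12|=14 + |12--2|=14 + |1-9|=8 = 38.

38


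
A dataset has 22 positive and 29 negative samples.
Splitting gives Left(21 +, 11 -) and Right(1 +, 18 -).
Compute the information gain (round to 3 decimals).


H(parent) = 0.9864. H(left) = 0.9284, H(right) = 0.2975. Weighted = (32/51)*0.9284 + (19/51)*0.2975 = 0.6934. IG = 0.9864 - 0.6934 = 0.2930, which rounds to 0.293.

0.293


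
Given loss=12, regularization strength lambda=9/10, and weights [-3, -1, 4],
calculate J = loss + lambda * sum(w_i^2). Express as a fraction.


L2 sq norm = sum(w^2) = 26. J = 12 + 9/10 * 26 = 177/5.

177/5


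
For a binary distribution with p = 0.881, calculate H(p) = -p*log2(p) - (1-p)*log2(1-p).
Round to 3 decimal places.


H = -0.881*log2(0.881) - 0.119*log2(0.119) = 0.526.

0.526


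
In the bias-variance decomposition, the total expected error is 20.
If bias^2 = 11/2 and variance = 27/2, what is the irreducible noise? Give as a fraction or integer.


Total error = bias^2 + variance + irreducible noise. So irreducible noise = 20 - 11/2 - 27/2 = 1.

1


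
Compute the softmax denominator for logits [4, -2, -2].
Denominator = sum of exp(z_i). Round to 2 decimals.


Denom = e^4=54.5982 + e^-2=0.1353 + e^-2=0.1353. Sum = 54.8688, which rounds to 54.87.

54.87


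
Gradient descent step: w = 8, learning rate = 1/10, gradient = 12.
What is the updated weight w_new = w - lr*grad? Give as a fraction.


w_new = 8 - 1/10 * 12 = 8 - 6/5 = 34/5.

34/5


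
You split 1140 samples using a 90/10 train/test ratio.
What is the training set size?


Test set = 1140 * 10% = 114. Training set = 1140 - 114 = 1026.

1026


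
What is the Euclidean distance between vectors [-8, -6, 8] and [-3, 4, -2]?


d = sqrt(sum of squared differences). (-8--3)^2=25, (-6-4)^2=100, (8--2)^2=100. Sum = 225.

15


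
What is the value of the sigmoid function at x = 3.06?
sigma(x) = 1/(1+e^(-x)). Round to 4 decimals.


sigma(3.06) = 1/(1+e^(-3.06)) = 1/(1+0.046888) = 1/1.046888 = 0.9552.

0.9552


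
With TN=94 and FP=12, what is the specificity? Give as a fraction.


Specificity = TN / (TN + FP) = 94 / 106 = 47/53.

47/53


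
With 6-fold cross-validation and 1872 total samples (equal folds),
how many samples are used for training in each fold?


Each validation fold has 1872/6 = 312 samples. Training set = 1872 - 312 = 1560.

1560


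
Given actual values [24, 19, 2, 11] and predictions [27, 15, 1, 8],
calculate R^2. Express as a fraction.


Mean(y) = 14. SS_res = 35. SS_tot = 278. R^2 = 1 - 35/(278) = 243/278.

243/278


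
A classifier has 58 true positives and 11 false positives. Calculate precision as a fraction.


Precision = TP / (TP + FP) = 58 / 69 = 58/69.

58/69


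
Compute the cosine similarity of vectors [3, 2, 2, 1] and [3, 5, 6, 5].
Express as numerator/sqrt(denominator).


dot = 36. |a|^2 = 18, |b|^2 = 95. cos = 36/sqrt(1710).

36/sqrt(1710)


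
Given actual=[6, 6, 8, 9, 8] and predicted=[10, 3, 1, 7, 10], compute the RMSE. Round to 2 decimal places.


MSE = 16.4000. RMSE = sqrt(16.4000) = 4.05.

4.05


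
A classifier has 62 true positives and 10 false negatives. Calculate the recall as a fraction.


Recall = TP / (TP + FN) = 62 / 72 = 31/36.

31/36


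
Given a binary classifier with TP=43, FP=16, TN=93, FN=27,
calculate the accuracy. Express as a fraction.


Accuracy = (TP + TN) / (TP + TN + FP + FN) = (43 + 93) / 179 = 136/179.

136/179


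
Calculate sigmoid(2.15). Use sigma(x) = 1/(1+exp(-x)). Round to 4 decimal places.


sigma(2.15) = 1/(1+e^(-2.15)) = 1/(1+0.116484) = 1/1.116484 = 0.8957.

0.8957


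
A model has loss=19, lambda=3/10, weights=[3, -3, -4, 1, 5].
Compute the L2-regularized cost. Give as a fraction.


L2 sq norm = sum(w^2) = 60. J = 19 + 3/10 * 60 = 37.

37


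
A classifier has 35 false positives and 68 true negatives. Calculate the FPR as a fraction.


FPR = FP / (FP + TN) = 35 / 103 = 35/103.

35/103


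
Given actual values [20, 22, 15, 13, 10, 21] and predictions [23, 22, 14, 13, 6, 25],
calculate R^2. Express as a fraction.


Mean(y) = 101/6. SS_res = 42. SS_tot = 713/6. R^2 = 1 - 42/(713/6) = 461/713.

461/713


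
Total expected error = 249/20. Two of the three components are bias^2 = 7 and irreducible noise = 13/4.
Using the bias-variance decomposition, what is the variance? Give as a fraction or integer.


Total error = bias^2 + variance + irreducible noise. So variance = 249/20 - 7 - 13/4 = 11/5.

11/5


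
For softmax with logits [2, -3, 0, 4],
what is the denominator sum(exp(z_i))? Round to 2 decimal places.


Denom = e^2=7.3891 + e^-3=0.0498 + e^0=1.0000 + e^4=54.5982. Sum = 63.0371, which rounds to 63.04.

63.04


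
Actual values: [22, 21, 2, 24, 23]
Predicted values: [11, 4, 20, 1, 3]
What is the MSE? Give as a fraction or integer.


MSE = (1/5) * ((22-11)^2=121 + (21-4)^2=289 + (2-20)^2=324 + (24-1)^2=529 + (23-3)^2=400). Sum = 1663. MSE = 1663/5.

1663/5


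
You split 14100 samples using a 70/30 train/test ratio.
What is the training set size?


Test set = 14100 * 30% = 4230. Training set = 14100 - 4230 = 9870.

9870


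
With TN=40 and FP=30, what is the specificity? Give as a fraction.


Specificity = TN / (TN + FP) = 40 / 70 = 4/7.

4/7


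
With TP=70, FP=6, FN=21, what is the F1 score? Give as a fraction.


Precision = 70/76 = 35/38. Recall = 70/91 = 10/13. F1 = 2*P*R/(P+R) = 140/167.

140/167


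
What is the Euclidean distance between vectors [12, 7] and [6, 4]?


d = sqrt(sum of squared differences). (12-6)^2=36, (7-4)^2=9. Sum = 45.

sqrt(45)


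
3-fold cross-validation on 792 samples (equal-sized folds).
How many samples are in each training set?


Each validation fold has 792/3 = 264 samples. Training set = 792 - 264 = 528.

528


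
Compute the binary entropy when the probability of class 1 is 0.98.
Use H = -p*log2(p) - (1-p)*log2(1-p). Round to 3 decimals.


H = -0.98*log2(0.98) - 0.02*log2(0.02) = 0.141.

0.141


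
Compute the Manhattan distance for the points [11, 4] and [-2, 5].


d = sum of absolute differences: |11--2|=13 + |4-5|=1 = 14.

14


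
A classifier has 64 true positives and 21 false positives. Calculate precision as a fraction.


Precision = TP / (TP + FP) = 64 / 85 = 64/85.

64/85


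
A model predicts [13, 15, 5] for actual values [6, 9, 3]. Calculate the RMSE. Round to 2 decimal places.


MSE = 29.6667. RMSE = sqrt(29.6667) = 5.45.

5.45


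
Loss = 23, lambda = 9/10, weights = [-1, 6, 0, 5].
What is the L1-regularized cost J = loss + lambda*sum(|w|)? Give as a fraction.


L1 norm = sum(|w|) = 12. J = 23 + 9/10 * 12 = 169/5.

169/5


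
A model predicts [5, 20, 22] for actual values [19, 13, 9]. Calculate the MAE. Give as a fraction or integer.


MAE = (1/3) * (|19-5|=14 + |13-20|=7 + |9-22|=13). Sum = 34. MAE = 34/3.

34/3


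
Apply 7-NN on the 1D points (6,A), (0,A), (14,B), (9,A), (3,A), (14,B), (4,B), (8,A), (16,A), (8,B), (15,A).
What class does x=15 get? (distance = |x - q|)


Distances: |6-15|=9, |0-15|=15, |14-15|=1, |9-15|=6, |3-15|=12, |14-15|=1, |4-15|=11, |8-15|=7, |16-15|=1, |8-15|=7, |15-15|=0. 7 nearest: (15,A), (16,A), (14,B), (14,B), (9,A), (8,A), (8,B). Counts: {'A': 4, 'B': 3}. Majority class: A.

A


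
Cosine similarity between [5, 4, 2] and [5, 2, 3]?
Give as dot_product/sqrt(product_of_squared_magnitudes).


dot = 39. |a|^2 = 45, |b|^2 = 38. cos = 39/sqrt(1710).

39/sqrt(1710)


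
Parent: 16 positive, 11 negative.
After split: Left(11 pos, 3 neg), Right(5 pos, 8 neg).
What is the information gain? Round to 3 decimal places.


H(parent) = 0.9751. H(left) = 0.7496, H(right) = 0.9612. Weighted = (14/27)*0.7496 + (13/27)*0.9612 = 0.8515. IG = 0.9751 - 0.8515 = 0.1236, which rounds to 0.124.

0.124


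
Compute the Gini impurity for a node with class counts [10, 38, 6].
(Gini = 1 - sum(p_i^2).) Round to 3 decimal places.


Total = 54. Proportions: 10/54, 38/54, 6/54. sum(p_i^2) = 0.5418. Gini = 1 - 0.5418 = 0.4582, which rounds to 0.458.

0.458


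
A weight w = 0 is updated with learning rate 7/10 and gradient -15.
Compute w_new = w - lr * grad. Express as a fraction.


w_new = 0 - 7/10 * -15 = 0 - -21/2 = 21/2.

21/2


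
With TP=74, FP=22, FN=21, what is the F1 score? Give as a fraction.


Precision = 74/96 = 37/48. Recall = 74/95 = 74/95. F1 = 2*P*R/(P+R) = 148/191.

148/191


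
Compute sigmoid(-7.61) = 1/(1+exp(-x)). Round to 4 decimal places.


sigma(-7.61) = 1/(1+e^(7.61)) = 1/(1+2018.278098) = 1/2019.278098 = 0.0005.

0.0005


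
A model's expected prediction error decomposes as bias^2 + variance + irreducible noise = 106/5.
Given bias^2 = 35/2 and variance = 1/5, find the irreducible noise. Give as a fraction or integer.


Total error = bias^2 + variance + irreducible noise. So irreducible noise = 106/5 - 35/2 - 1/5 = 7/2.

7/2


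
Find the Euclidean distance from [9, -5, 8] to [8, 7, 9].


d = sqrt(sum of squared differences). (9-8)^2=1, (-5-7)^2=144, (8-9)^2=1. Sum = 146.

sqrt(146)


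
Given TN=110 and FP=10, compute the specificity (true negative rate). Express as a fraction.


Specificity = TN / (TN + FP) = 110 / 120 = 11/12.

11/12


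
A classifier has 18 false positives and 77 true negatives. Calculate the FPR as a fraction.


FPR = FP / (FP + TN) = 18 / 95 = 18/95.

18/95


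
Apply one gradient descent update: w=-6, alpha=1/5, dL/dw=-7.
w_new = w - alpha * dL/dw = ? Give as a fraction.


w_new = -6 - 1/5 * -7 = -6 - -7/5 = -23/5.

-23/5


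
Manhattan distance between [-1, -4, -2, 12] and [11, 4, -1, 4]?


d = sum of absolute differences: |-1-11|=12 + |-4-4|=8 + |-2--1|=1 + |12-4|=8 = 29.

29


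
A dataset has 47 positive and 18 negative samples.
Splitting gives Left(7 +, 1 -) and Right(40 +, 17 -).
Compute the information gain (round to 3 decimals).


H(parent) = 0.8512. H(left) = 0.5436, H(right) = 0.8791. Weighted = (8/65)*0.5436 + (57/65)*0.8791 = 0.8378. IG = 0.8512 - 0.8378 = 0.0134, which rounds to 0.013.

0.013


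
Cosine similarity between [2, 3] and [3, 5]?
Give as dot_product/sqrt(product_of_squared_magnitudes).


dot = 21. |a|^2 = 13, |b|^2 = 34. cos = 21/sqrt(442).

21/sqrt(442)


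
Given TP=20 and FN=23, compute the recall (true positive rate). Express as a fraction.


Recall = TP / (TP + FN) = 20 / 43 = 20/43.

20/43


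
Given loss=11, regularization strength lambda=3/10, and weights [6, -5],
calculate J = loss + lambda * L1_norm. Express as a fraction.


L1 norm = sum(|w|) = 11. J = 11 + 3/10 * 11 = 143/10.

143/10


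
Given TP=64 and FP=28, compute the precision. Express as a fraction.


Precision = TP / (TP + FP) = 64 / 92 = 16/23.

16/23


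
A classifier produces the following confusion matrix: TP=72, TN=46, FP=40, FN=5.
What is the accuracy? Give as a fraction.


Accuracy = (TP + TN) / (TP + TN + FP + FN) = (72 + 46) / 163 = 118/163.

118/163


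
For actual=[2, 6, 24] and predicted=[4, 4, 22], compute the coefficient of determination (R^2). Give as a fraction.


Mean(y) = 32/3. SS_res = 12. SS_tot = 824/3. R^2 = 1 - 12/(824/3) = 197/206.

197/206


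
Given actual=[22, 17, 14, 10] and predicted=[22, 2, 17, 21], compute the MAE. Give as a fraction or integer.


MAE = (1/4) * (|22-22|=0 + |17-2|=15 + |14-17|=3 + |10-21|=11). Sum = 29. MAE = 29/4.

29/4


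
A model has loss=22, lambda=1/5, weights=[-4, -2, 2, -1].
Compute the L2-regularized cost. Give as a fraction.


L2 sq norm = sum(w^2) = 25. J = 22 + 1/5 * 25 = 27.

27


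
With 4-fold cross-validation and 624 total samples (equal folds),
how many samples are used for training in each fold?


Each validation fold has 624/4 = 156 samples. Training set = 624 - 156 = 468.

468


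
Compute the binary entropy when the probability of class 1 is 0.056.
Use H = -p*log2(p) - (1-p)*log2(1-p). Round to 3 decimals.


H = -0.056*log2(0.056) - 0.944*log2(0.944) = 0.311.

0.311


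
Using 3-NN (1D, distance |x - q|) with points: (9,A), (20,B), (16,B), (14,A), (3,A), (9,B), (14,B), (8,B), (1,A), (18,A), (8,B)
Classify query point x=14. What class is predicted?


Distances: |9-14|=5, |20-14|=6, |16-14|=2, |14-14|=0, |3-14|=11, |9-14|=5, |14-14|=0, |8-14|=6, |1-14|=13, |18-14|=4, |8-14|=6. 3 nearest: (14,A), (14,B), (16,B). Counts: {'A': 1, 'B': 2}. Majority class: B.

B


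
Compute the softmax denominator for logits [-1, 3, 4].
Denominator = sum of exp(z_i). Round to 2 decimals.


Denom = e^-1=0.3679 + e^3=20.0855 + e^4=54.5982. Sum = 75.0516, which rounds to 75.05.

75.05


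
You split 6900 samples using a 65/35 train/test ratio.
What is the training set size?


Test set = 6900 * 35% = 2415. Training set = 6900 - 2415 = 4485.

4485


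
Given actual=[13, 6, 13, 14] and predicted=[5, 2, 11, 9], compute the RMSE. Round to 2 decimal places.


MSE = 27.2500. RMSE = sqrt(27.2500) = 5.22.

5.22


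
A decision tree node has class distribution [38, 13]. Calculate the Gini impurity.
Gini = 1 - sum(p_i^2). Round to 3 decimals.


Total = 51. Proportions: 38/51, 13/51. sum(p_i^2) = 0.6201. Gini = 1 - 0.6201 = 0.3799, which rounds to 0.380.

0.380


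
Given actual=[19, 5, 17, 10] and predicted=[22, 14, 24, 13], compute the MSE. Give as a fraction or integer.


MSE = (1/4) * ((19-22)^2=9 + (5-14)^2=81 + (17-24)^2=49 + (10-13)^2=9). Sum = 148. MSE = 37.

37


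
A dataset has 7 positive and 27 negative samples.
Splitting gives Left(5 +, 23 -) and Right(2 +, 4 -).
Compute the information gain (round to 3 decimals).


H(parent) = 0.7335. H(left) = 0.6769, H(right) = 0.9183. Weighted = (28/34)*0.6769 + (6/34)*0.9183 = 0.7195. IG = 0.7335 - 0.7195 = 0.0140, which rounds to 0.014.

0.014


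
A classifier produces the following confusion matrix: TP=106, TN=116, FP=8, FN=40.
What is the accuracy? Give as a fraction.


Accuracy = (TP + TN) / (TP + TN + FP + FN) = (106 + 116) / 270 = 37/45.

37/45


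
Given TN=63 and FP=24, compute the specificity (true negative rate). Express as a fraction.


Specificity = TN / (TN + FP) = 63 / 87 = 21/29.

21/29


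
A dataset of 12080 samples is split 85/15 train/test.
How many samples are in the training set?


Test set = 12080 * 15% = 1812. Training set = 12080 - 1812 = 10268.

10268


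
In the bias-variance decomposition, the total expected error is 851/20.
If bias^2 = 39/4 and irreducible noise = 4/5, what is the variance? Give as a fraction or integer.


Total error = bias^2 + variance + irreducible noise. So variance = 851/20 - 39/4 - 4/5 = 32.

32


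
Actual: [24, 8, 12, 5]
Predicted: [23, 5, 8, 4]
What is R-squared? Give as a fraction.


Mean(y) = 49/4. SS_res = 27. SS_tot = 835/4. R^2 = 1 - 27/(835/4) = 727/835.

727/835


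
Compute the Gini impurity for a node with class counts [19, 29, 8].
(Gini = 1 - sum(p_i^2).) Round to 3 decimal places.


Total = 56. Proportions: 19/56, 29/56, 8/56. sum(p_i^2) = 0.4037. Gini = 1 - 0.4037 = 0.5963, which rounds to 0.596.

0.596


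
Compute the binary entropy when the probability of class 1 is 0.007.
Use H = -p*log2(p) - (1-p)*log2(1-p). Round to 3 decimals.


H = -0.007*log2(0.007) - 0.993*log2(0.993) = 0.060.

0.060


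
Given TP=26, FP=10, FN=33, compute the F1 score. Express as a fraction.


Precision = 26/36 = 13/18. Recall = 26/59 = 26/59. F1 = 2*P*R/(P+R) = 52/95.

52/95


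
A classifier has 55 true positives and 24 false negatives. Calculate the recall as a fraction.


Recall = TP / (TP + FN) = 55 / 79 = 55/79.

55/79


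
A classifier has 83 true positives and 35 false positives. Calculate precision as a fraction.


Precision = TP / (TP + FP) = 83 / 118 = 83/118.

83/118


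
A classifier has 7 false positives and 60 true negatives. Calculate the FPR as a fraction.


FPR = FP / (FP + TN) = 7 / 67 = 7/67.

7/67


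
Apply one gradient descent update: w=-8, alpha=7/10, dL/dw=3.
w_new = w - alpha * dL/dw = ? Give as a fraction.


w_new = -8 - 7/10 * 3 = -8 - 21/10 = -101/10.

-101/10


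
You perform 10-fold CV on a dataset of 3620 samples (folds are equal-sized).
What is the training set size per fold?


Each validation fold has 3620/10 = 362 samples. Training set = 3620 - 362 = 3258.

3258


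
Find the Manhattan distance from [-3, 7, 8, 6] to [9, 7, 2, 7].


d = sum of absolute differences: |-3-9|=12 + |7-7|=0 + |8-2|=6 + |6-7|=1 = 19.

19


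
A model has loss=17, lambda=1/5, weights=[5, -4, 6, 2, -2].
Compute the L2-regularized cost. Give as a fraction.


L2 sq norm = sum(w^2) = 85. J = 17 + 1/5 * 85 = 34.

34


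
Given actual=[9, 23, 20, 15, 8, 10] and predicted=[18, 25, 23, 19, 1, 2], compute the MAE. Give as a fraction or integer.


MAE = (1/6) * (|9-18|=9 + |23-25|=2 + |20-23|=3 + |15-19|=4 + |8-1|=7 + |10-2|=8). Sum = 33. MAE = 11/2.

11/2


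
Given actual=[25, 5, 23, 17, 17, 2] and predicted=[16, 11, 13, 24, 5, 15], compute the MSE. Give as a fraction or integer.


MSE = (1/6) * ((25-16)^2=81 + (5-11)^2=36 + (23-13)^2=100 + (17-24)^2=49 + (17-5)^2=144 + (2-15)^2=169). Sum = 579. MSE = 193/2.

193/2


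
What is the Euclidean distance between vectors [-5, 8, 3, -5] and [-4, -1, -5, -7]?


d = sqrt(sum of squared differences). (-5--4)^2=1, (8--1)^2=81, (3--5)^2=64, (-5--7)^2=4. Sum = 150.

sqrt(150)


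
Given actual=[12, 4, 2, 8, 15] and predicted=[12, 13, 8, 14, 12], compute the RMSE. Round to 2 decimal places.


MSE = 32.4000. RMSE = sqrt(32.4000) = 5.69.

5.69


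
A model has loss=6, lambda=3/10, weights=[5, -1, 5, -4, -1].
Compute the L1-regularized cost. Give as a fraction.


L1 norm = sum(|w|) = 16. J = 6 + 3/10 * 16 = 54/5.

54/5


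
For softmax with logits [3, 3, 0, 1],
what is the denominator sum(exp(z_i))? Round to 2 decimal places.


Denom = e^3=20.0855 + e^3=20.0855 + e^0=1.0000 + e^1=2.7183. Sum = 43.8893, which rounds to 43.89.

43.89


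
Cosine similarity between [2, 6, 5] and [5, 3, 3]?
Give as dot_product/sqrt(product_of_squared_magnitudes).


dot = 43. |a|^2 = 65, |b|^2 = 43. cos = 43/sqrt(2795).

43/sqrt(2795)


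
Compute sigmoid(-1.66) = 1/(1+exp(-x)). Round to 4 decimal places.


sigma(-1.66) = 1/(1+e^(1.66)) = 1/(1+5.259311) = 1/6.259311 = 0.1598.

0.1598


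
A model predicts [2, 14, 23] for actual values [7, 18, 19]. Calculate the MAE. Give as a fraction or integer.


MAE = (1/3) * (|7-2|=5 + |18-14|=4 + |19-23|=4). Sum = 13. MAE = 13/3.

13/3


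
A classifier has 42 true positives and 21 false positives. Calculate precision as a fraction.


Precision = TP / (TP + FP) = 42 / 63 = 2/3.

2/3


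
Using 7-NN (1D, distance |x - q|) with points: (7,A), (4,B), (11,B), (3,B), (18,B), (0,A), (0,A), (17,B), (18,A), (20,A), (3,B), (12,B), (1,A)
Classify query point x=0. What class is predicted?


Distances: |7-0|=7, |4-0|=4, |11-0|=11, |3-0|=3, |18-0|=18, |0-0|=0, |0-0|=0, |17-0|=17, |18-0|=18, |20-0|=20, |3-0|=3, |12-0|=12, |1-0|=1. 7 nearest: (0,A), (0,A), (1,A), (3,B), (3,B), (4,B), (7,A). Counts: {'A': 4, 'B': 3}. Majority class: A.

A


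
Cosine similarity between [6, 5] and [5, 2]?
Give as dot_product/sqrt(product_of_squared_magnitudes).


dot = 40. |a|^2 = 61, |b|^2 = 29. cos = 40/sqrt(1769).

40/sqrt(1769)


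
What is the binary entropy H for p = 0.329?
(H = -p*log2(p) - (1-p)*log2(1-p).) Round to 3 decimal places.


H = -0.329*log2(0.329) - 0.671*log2(0.671) = 0.914.

0.914


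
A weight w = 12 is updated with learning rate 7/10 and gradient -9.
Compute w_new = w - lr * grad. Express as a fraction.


w_new = 12 - 7/10 * -9 = 12 - -63/10 = 183/10.

183/10


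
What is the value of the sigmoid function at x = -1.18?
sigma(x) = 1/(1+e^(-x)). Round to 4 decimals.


sigma(-1.18) = 1/(1+e^(1.18)) = 1/(1+3.254374) = 1/4.254374 = 0.2351.

0.2351


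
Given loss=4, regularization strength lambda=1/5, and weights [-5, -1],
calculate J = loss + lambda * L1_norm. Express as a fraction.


L1 norm = sum(|w|) = 6. J = 4 + 1/5 * 6 = 26/5.

26/5


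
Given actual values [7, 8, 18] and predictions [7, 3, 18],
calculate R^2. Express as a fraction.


Mean(y) = 11. SS_res = 25. SS_tot = 74. R^2 = 1 - 25/(74) = 49/74.

49/74


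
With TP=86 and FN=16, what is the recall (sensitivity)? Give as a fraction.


Recall = TP / (TP + FN) = 86 / 102 = 43/51.

43/51


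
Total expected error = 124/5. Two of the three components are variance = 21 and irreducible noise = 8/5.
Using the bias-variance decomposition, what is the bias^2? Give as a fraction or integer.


Total error = bias^2 + variance + irreducible noise. So bias^2 = 124/5 - 21 - 8/5 = 11/5.

11/5


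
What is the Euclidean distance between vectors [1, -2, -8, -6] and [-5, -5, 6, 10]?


d = sqrt(sum of squared differences). (1--5)^2=36, (-2--5)^2=9, (-8-6)^2=196, (-6-10)^2=256. Sum = 497.

sqrt(497)


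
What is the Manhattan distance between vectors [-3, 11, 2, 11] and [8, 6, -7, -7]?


d = sum of absolute differences: |-3-8|=11 + |11-6|=5 + |2--7|=9 + |11--7|=18 = 43.

43


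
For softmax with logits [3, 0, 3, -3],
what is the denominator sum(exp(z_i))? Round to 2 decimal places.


Denom = e^3=20.0855 + e^0=1.0000 + e^3=20.0855 + e^-3=0.0498. Sum = 41.2208, which rounds to 41.22.

41.22


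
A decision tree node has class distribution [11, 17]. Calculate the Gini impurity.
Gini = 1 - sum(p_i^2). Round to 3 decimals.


Total = 28. Proportions: 11/28, 17/28. sum(p_i^2) = 0.5230. Gini = 1 - 0.5230 = 0.4770, which rounds to 0.477.

0.477


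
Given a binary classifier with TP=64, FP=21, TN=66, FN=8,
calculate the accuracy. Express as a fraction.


Accuracy = (TP + TN) / (TP + TN + FP + FN) = (64 + 66) / 159 = 130/159.

130/159


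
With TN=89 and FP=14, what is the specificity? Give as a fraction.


Specificity = TN / (TN + FP) = 89 / 103 = 89/103.

89/103


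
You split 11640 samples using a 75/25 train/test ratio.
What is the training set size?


Test set = 11640 * 25% = 2910. Training set = 11640 - 2910 = 8730.

8730


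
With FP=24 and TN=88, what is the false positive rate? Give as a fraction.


FPR = FP / (FP + TN) = 24 / 112 = 3/14.

3/14


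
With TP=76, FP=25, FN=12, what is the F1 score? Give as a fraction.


Precision = 76/101 = 76/101. Recall = 76/88 = 19/22. F1 = 2*P*R/(P+R) = 152/189.

152/189


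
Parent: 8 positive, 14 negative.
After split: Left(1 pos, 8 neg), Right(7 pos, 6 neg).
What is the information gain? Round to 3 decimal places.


H(parent) = 0.9457. H(left) = 0.5033, H(right) = 0.9957. Weighted = (9/22)*0.5033 + (13/22)*0.9957 = 0.7943. IG = 0.9457 - 0.7943 = 0.1514, which rounds to 0.151.

0.151


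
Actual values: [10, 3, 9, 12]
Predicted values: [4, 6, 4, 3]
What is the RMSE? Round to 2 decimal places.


MSE = 37.7500. RMSE = sqrt(37.7500) = 6.14.

6.14


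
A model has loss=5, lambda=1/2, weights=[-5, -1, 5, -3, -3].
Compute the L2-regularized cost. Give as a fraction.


L2 sq norm = sum(w^2) = 69. J = 5 + 1/2 * 69 = 79/2.

79/2


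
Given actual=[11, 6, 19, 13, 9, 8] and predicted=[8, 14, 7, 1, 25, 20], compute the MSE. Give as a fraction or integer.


MSE = (1/6) * ((11-8)^2=9 + (6-14)^2=64 + (19-7)^2=144 + (13-1)^2=144 + (9-25)^2=256 + (8-20)^2=144). Sum = 761. MSE = 761/6.

761/6


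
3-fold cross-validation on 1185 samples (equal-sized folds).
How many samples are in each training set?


Each validation fold has 1185/3 = 395 samples. Training set = 1185 - 395 = 790.

790


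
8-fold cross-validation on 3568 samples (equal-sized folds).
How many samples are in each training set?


Each validation fold has 3568/8 = 446 samples. Training set = 3568 - 446 = 3122.

3122


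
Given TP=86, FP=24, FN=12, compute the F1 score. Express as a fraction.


Precision = 86/110 = 43/55. Recall = 86/98 = 43/49. F1 = 2*P*R/(P+R) = 43/52.

43/52


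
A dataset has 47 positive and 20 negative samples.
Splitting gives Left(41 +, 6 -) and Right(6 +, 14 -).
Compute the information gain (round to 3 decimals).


H(parent) = 0.8795. H(left) = 0.5510, H(right) = 0.8813. Weighted = (47/67)*0.5510 + (20/67)*0.8813 = 0.6496. IG = 0.8795 - 0.6496 = 0.2299, which rounds to 0.230.

0.230


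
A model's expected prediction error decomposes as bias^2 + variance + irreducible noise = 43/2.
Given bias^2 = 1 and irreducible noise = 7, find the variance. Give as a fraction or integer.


Total error = bias^2 + variance + irreducible noise. So variance = 43/2 - 1 - 7 = 27/2.

27/2


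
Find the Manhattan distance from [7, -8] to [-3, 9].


d = sum of absolute differences: |7--3|=10 + |-8-9|=17 = 27.

27


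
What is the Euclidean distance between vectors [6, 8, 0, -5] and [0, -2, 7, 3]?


d = sqrt(sum of squared differences). (6-0)^2=36, (8--2)^2=100, (0-7)^2=49, (-5-3)^2=64. Sum = 249.

sqrt(249)


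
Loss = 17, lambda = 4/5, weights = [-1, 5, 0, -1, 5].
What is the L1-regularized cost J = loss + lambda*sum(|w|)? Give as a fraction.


L1 norm = sum(|w|) = 12. J = 17 + 4/5 * 12 = 133/5.

133/5


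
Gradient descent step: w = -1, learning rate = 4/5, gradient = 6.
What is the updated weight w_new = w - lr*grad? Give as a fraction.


w_new = -1 - 4/5 * 6 = -1 - 24/5 = -29/5.

-29/5


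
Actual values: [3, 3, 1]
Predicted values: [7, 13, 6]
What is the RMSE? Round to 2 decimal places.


MSE = 47.0000. RMSE = sqrt(47.0000) = 6.86.

6.86


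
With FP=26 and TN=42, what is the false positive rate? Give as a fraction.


FPR = FP / (FP + TN) = 26 / 68 = 13/34.

13/34


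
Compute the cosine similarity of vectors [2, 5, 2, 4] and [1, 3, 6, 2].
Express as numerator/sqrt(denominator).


dot = 37. |a|^2 = 49, |b|^2 = 50. cos = 37/sqrt(2450).

37/sqrt(2450)


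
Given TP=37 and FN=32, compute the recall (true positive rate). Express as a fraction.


Recall = TP / (TP + FN) = 37 / 69 = 37/69.

37/69


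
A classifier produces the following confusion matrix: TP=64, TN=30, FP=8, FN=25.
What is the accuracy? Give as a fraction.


Accuracy = (TP + TN) / (TP + TN + FP + FN) = (64 + 30) / 127 = 94/127.

94/127


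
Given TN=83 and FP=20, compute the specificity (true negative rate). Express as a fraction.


Specificity = TN / (TN + FP) = 83 / 103 = 83/103.

83/103


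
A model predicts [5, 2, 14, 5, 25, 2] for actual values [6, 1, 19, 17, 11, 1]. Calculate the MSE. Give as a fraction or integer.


MSE = (1/6) * ((6-5)^2=1 + (1-2)^2=1 + (19-14)^2=25 + (17-5)^2=144 + (11-25)^2=196 + (1-2)^2=1). Sum = 368. MSE = 184/3.

184/3


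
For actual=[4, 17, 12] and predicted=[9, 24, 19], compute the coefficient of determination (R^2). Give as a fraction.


Mean(y) = 11. SS_res = 123. SS_tot = 86. R^2 = 1 - 123/(86) = -37/86.

-37/86


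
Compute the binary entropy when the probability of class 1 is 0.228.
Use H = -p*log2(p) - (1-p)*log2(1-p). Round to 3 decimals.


H = -0.228*log2(0.228) - 0.772*log2(0.772) = 0.775.

0.775


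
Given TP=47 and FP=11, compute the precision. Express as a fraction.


Precision = TP / (TP + FP) = 47 / 58 = 47/58.

47/58


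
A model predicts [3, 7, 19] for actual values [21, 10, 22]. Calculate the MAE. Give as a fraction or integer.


MAE = (1/3) * (|21-3|=18 + |10-7|=3 + |22-19|=3). Sum = 24. MAE = 8.

8


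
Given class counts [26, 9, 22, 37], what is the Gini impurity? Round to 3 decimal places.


Total = 94. Proportions: 26/94, 9/94, 22/94, 37/94. sum(p_i^2) = 0.2954. Gini = 1 - 0.2954 = 0.7046, which rounds to 0.705.

0.705


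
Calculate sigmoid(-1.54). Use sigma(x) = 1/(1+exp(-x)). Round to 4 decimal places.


sigma(-1.54) = 1/(1+e^(1.54)) = 1/(1+4.664590) = 1/5.664590 = 0.1765.

0.1765


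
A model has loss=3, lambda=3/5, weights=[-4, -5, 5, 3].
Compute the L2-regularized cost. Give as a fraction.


L2 sq norm = sum(w^2) = 75. J = 3 + 3/5 * 75 = 48.

48


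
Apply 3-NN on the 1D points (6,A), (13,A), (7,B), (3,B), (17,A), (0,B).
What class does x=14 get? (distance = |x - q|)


Distances: |6-14|=8, |13-14|=1, |7-14|=7, |3-14|=11, |17-14|=3, |0-14|=14. 3 nearest: (13,A), (17,A), (7,B). Counts: {'A': 2, 'B': 1}. Majority class: A.

A


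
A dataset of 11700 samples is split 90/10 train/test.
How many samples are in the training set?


Test set = 11700 * 10% = 1170. Training set = 11700 - 1170 = 10530.

10530


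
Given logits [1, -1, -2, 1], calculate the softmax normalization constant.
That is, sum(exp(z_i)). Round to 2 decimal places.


Denom = e^1=2.7183 + e^-1=0.3679 + e^-2=0.1353 + e^1=2.7183. Sum = 5.9398, which rounds to 5.94.

5.94


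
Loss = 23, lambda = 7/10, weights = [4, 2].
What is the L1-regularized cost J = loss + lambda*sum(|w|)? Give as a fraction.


L1 norm = sum(|w|) = 6. J = 23 + 7/10 * 6 = 136/5.

136/5


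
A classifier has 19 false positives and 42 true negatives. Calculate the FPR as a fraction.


FPR = FP / (FP + TN) = 19 / 61 = 19/61.

19/61


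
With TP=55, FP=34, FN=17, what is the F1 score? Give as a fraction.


Precision = 55/89 = 55/89. Recall = 55/72 = 55/72. F1 = 2*P*R/(P+R) = 110/161.

110/161


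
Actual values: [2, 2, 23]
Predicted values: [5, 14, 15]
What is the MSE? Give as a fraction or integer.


MSE = (1/3) * ((2-5)^2=9 + (2-14)^2=144 + (23-15)^2=64). Sum = 217. MSE = 217/3.

217/3


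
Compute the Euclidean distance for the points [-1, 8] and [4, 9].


d = sqrt(sum of squared differences). (-1-4)^2=25, (8-9)^2=1. Sum = 26.

sqrt(26)


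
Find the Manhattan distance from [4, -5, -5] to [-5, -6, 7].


d = sum of absolute differences: |4--5|=9 + |-5--6|=1 + |-5-7|=12 = 22.

22


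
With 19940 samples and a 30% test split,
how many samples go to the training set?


Test set = 19940 * 30% = 5982. Training set = 19940 - 5982 = 13958.

13958


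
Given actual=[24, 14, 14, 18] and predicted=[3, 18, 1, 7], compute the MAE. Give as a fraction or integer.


MAE = (1/4) * (|24-3|=21 + |14-18|=4 + |14-1|=13 + |18-7|=11). Sum = 49. MAE = 49/4.

49/4


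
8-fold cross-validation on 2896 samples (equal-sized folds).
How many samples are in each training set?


Each validation fold has 2896/8 = 362 samples. Training set = 2896 - 362 = 2534.

2534


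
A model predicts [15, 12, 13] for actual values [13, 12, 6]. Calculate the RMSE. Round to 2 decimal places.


MSE = 17.6667. RMSE = sqrt(17.6667) = 4.20.

4.20


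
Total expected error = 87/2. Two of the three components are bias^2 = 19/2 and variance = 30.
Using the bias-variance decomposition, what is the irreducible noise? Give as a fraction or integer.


Total error = bias^2 + variance + irreducible noise. So irreducible noise = 87/2 - 19/2 - 30 = 4.

4


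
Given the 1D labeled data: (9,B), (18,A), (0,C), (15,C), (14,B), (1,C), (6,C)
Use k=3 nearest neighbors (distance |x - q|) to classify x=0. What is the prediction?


Distances: |9-0|=9, |18-0|=18, |0-0|=0, |15-0|=15, |14-0|=14, |1-0|=1, |6-0|=6. 3 nearest: (0,C), (1,C), (6,C). Counts: {'C': 3}. Majority class: C.

C


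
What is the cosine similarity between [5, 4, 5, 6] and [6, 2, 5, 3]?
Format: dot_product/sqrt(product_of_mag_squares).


dot = 81. |a|^2 = 102, |b|^2 = 74. cos = 81/sqrt(7548).

81/sqrt(7548)


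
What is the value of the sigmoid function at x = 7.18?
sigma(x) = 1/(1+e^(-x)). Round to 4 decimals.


sigma(7.18) = 1/(1+e^(-7.18)) = 1/(1+0.000762) = 1/1.000762 = 0.9992.

0.9992


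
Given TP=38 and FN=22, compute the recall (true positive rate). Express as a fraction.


Recall = TP / (TP + FN) = 38 / 60 = 19/30.

19/30


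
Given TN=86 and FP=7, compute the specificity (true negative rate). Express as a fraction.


Specificity = TN / (TN + FP) = 86 / 93 = 86/93.

86/93


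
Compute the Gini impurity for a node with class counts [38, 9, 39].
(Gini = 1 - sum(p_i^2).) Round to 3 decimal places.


Total = 86. Proportions: 38/86, 9/86, 39/86. sum(p_i^2) = 0.4118. Gini = 1 - 0.4118 = 0.5882, which rounds to 0.588.

0.588


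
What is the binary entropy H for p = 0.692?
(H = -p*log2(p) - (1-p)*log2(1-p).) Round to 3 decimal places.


H = -0.692*log2(0.692) - 0.308*log2(0.308) = 0.891.

0.891


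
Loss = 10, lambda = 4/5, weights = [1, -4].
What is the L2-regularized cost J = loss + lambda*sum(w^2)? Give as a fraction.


L2 sq norm = sum(w^2) = 17. J = 10 + 4/5 * 17 = 118/5.

118/5


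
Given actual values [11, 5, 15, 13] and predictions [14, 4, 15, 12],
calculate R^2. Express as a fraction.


Mean(y) = 11. SS_res = 11. SS_tot = 56. R^2 = 1 - 11/(56) = 45/56.

45/56


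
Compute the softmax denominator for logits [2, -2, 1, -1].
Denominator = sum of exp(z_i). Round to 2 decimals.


Denom = e^2=7.3891 + e^-2=0.1353 + e^1=2.7183 + e^-1=0.3679. Sum = 10.6106, which rounds to 10.61.

10.61
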